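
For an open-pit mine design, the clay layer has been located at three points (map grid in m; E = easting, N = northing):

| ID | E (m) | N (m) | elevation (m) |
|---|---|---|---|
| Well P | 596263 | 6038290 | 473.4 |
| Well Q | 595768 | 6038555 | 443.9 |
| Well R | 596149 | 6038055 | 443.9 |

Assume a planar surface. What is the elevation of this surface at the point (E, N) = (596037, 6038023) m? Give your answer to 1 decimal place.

Let the plane be z = a·E + b·N + c.
Well Q−Well P: −495a + 265b = −29.5;  Well R−Well P: −114a − 235b = −29.5.
Solving gives a = 0.100658546, b = 0.076701812.
Then c = 473.4 − a·596263 − b·6038290 = −522693.35.
At (596037, 6038023): z = 59996.2 + 463127.3 − 522693.35 = 430.2 m.

430.2 m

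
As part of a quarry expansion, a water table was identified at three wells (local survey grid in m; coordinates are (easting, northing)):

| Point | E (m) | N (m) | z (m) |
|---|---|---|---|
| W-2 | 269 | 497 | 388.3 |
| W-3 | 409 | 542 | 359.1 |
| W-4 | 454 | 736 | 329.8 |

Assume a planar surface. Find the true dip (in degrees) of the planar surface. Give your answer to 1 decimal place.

11.6°

Two edge vectors: W-2→W-3 = (140, 45, -29.2), W-2→W-4 = (185, 239, -58.5).
Normal n = (W-2→W-3) × (W-2→W-4) = (4346.3, 2788, 25135).
So ∂z/∂E = −n_x/n_z = −0.17292 and ∂z/∂N = −n_y/n_z = −0.11092.
Gradient magnitude |∇z| = √(a² + b²) = √(0.02990 + 0.01230) = 0.20544.
True dip = arctan(0.20544) = 11.6°, dipping toward ENE (azimuth ≈ 057°).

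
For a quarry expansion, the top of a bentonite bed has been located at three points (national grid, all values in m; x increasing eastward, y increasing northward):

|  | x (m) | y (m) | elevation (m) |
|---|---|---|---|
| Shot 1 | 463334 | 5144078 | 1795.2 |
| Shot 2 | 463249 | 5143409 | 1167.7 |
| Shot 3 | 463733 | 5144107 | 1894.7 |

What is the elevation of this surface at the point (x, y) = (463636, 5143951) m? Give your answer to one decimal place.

Two edge vectors: Shot 1→Shot 2 = (-85, -669, -627.5), Shot 1→Shot 3 = (399, 29, 99.5).
Normal n = (Shot 1→Shot 2) × (Shot 1→Shot 3) = (-48368, -241915, 264466).
So ∂z/∂x = −n_x/n_z = 0.182889294 and ∂z/∂y = −n_y/n_z = 0.914730060.
Intercept c from Shot 1: 1795.2 − 84738.83 − 4705442.78 = −4788386.40.
At (463636, 5143951): z = 84794.1 + 4705326.6 − 4788386.40 = 1734.3 m.

1734.3 m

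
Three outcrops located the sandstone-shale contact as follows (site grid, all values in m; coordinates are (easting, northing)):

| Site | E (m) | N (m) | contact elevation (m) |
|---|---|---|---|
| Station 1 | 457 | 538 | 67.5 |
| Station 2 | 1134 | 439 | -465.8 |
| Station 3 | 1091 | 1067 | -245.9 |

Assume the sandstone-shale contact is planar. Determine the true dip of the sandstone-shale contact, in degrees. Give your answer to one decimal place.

38.7°

Two edge vectors: Station 1→Station 2 = (677, -99, -533.3), Station 1→Station 3 = (634, 529, -313.4).
Normal n = (Station 1→Station 2) × (Station 1→Station 3) = (313142.3, -125940.4, 420899).
So ∂z/∂E = −n_x/n_z = −0.74398 and ∂z/∂N = −n_y/n_z = 0.29922.
Gradient magnitude |∇z| = √(a² + b²) = √(0.55351 + 0.08953) = 0.80190.
True dip = arctan(0.80190) = 38.7°, dipping toward ESE (azimuth ≈ 112°).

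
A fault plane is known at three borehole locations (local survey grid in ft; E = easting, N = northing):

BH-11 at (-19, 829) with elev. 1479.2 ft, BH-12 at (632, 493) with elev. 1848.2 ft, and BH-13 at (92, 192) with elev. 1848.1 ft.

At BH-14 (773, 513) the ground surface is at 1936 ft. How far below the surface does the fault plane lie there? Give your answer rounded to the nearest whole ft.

Two edge vectors: BH-11→BH-12 = (651, -336, 369), BH-11→BH-13 = (111, -637, 368.9).
Normal n = (BH-11→BH-12) × (BH-11→BH-13) = (111102.6, -199194.9, -377391).
So ∂z/∂E = −n_x/n_z = 0.29440 and ∂z/∂N = −n_y/n_z = −0.52782.
Intercept c from BH-11: 1479.2 + 5.59 + 437.56 = 1922.36.
At (773, 513): z_contact = 227.6 − 270.8 + 1922.36 = 1879.2 ft.
Depth below ground = 1936 − 1879.2 = 57 ft.

57 ft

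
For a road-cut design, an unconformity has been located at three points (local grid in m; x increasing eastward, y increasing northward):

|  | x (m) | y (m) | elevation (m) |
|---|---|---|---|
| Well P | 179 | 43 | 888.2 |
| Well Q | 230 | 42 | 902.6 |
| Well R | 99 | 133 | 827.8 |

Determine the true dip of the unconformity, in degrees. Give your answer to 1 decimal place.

26.9°

Two edge vectors: Well P→Well Q = (51, -1, 14.4), Well P→Well R = (-80, 90, -60.4).
Normal n = (Well P→Well Q) × (Well P→Well R) = (-1235.6, 1928.4, 4510).
So ∂z/∂x = −n_x/n_z = 0.27397 and ∂z/∂y = −n_y/n_z = −0.42758.
Gradient magnitude |∇z| = √(a² + b²) = √(0.07506 + 0.18283) = 0.50783.
True dip = arctan(0.50783) = 26.9°, dipping toward NNW (azimuth ≈ 327°).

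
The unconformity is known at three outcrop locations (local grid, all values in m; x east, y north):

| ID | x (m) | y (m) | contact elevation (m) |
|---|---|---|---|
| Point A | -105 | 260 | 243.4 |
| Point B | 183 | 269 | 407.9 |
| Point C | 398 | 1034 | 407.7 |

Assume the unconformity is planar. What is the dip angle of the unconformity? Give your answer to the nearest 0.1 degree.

30.9°

Two edge vectors: Point A→Point B = (288, 9, 164.5), Point A→Point C = (503, 774, 164.3).
Normal n = (Point A→Point B) × (Point A→Point C) = (-125844.3, 35425.1, 218385).
So ∂z/∂x = −n_x/n_z = 0.57625 and ∂z/∂y = −n_y/n_z = −0.16221.
Gradient magnitude |∇z| = √(a² + b²) = √(0.33206 + 0.02631) = 0.59865.
True dip = arctan(0.59865) = 30.9°, dipping toward WNW (azimuth ≈ 286°).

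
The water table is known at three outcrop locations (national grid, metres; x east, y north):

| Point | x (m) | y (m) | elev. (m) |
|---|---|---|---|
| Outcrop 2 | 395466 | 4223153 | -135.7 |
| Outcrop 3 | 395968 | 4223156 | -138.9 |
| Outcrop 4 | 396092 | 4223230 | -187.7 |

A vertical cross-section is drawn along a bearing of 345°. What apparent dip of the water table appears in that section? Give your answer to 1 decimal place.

32.3°

Let the plane be z = a·x + b·y + c.
Outcrop 3−Outcrop 2: 502a + 3b = −3.2;  Outcrop 4−Outcrop 2: 626a + 77b = −52.
Solving gives a = −0.00246, b = −0.65534.
Unit vector along 345° is (sin 345°, cos 345°) = (-0.2588, 0.9659).
Slope in that direction = a·(-0.2588) + b·(0.9659) = −0.63237.
Apparent dip = arctan|0.63237| = 32.3° (true dip is 33.2°, so apparent ≤ true as expected).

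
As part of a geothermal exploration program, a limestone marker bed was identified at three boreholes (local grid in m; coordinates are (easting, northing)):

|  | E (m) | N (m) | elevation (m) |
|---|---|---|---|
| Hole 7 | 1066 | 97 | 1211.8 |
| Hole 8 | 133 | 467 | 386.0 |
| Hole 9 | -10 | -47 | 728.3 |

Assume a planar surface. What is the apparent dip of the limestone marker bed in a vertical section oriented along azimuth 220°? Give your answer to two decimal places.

15.10°

Two edge vectors: Hole 7→Hole 8 = (-933, 370, -825.8), Hole 7→Hole 9 = (-1076, -144, -483.5).
Normal n = (Hole 7→Hole 8) × (Hole 7→Hole 9) = (-297810.2, 437455.3, 532472).
So ∂z/∂E = −n_x/n_z = 0.55930 and ∂z/∂N = −n_y/n_z = −0.82156.
Unit vector along 220° is (sin 220°, cos 220°) = (-0.6428, -0.7660).
Slope in that direction = a·(-0.6428) + b·(-0.7660) = 0.26984.
Apparent dip = arctan|0.26984| = 15.10° (true dip is 44.8°, so apparent ≤ true as expected).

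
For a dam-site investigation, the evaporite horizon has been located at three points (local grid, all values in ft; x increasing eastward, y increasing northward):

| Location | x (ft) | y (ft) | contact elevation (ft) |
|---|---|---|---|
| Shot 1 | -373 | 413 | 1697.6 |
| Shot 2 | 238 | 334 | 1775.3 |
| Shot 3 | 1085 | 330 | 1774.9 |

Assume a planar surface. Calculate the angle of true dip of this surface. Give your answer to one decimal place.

45.7°

Let the plane be z = a·x + b·y + c.
Shot 2−Shot 1: 611a − 79b = 77.7;  Shot 3−Shot 1: 1458a − 83b = 77.3.
Solving gives a = −0.00531, b = −1.02462.
Gradient magnitude |∇z| = √(a² + b²) = √(0.00003 + 1.04985) = 1.02463.
True dip = arctan(1.02463) = 45.7°, dipping toward N (azimuth ≈ 000°).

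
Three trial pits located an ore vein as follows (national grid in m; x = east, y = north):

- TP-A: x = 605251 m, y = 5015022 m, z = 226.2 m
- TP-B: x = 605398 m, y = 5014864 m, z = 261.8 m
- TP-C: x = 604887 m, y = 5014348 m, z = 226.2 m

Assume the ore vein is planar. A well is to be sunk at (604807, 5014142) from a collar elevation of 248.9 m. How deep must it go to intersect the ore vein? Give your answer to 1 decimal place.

Let the plane be z = a·x + b·y + c.
TP-B−TP-A: 147a − 158b = 35.6;  TP-C−TP-A: −364a − 674b = 0.
Solving gives a = 0.153230730, b = −0.082753688.
Then c = 226.2 − a·605251 − b·5015022 = 322494.71.
At (604807, 5014142): z_contact = 92675.02 − 414938.74 + 322494.71 = 230.99 m.
Depth below ground = 248.9 − 230.99 = 17.9 m.

17.9 m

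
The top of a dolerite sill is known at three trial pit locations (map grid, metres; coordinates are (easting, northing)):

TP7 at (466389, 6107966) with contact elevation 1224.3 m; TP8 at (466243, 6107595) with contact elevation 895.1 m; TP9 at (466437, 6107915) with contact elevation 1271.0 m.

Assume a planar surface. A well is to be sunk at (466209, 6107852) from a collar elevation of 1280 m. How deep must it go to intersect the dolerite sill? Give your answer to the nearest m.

Two edge vectors: TP7→TP8 = (-146, -371, -329.2), TP7→TP9 = (48, -51, 46.7).
Normal n = (TP7→TP8) × (TP7→TP9) = (-34114.9, -8983.4, 25254).
So ∂z/∂E = −n_x/n_z = 1.35087115 and ∂z/∂N = −n_y/n_z = 0.35572187.
Intercept c from TP7: 1224.3 − 630031.44 − 2172737.06 = −2801544.21.
At (466209, 6107852): z_contact = 629788.3 + 2172696.5 − 2801544.21 = 940.6 m.
Depth below ground = 1280 − 940.6 = 339 m.

339 m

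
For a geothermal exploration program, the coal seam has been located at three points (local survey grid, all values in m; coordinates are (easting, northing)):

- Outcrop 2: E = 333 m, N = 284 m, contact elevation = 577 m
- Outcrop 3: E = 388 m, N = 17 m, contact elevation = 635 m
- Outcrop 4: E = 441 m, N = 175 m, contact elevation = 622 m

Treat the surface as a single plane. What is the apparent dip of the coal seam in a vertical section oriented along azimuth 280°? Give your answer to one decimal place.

Two edge vectors: Outcrop 2→Outcrop 3 = (55, -267, 58), Outcrop 2→Outcrop 4 = (108, -109, 45).
Normal n = (Outcrop 2→Outcrop 3) × (Outcrop 2→Outcrop 4) = (-5693, 3789, 22841).
So ∂z/∂E = −n_x/n_z = 0.24924 and ∂z/∂N = −n_y/n_z = −0.16589.
Unit vector along 280° is (sin 280°, cos 280°) = (-0.9848, 0.1736).
Slope in that direction = a·(-0.9848) + b·(0.1736) = −0.27426.
Apparent dip = arctan|0.27426| = 15.3° (true dip is 16.7°, so apparent ≤ true as expected).

15.3°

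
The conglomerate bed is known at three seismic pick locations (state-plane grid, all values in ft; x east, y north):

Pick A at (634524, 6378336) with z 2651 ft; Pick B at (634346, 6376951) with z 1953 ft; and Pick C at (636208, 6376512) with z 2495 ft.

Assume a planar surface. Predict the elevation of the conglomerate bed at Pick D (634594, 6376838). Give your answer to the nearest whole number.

Let the plane be z = a·x + b·y + c.
Pick B−Pick A: −178a − 1385b = −698;  Pick C−Pick A: 1684a − 1824b = −156.
Solving gives a = 0.39784992, b = 0.45283951.
Then c = 2651 − a·634524 − b·6378336 = −3138156.84.
At (634594, 6376838): z = 252473.2 + 2887684.2 − 3138156.84 = 2000.5 ft.

2000 ft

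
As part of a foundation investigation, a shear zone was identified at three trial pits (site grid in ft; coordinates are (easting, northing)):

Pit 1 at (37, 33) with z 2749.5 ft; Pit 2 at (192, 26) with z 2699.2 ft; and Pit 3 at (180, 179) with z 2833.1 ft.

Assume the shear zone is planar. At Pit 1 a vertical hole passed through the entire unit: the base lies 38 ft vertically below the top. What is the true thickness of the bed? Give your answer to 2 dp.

Let the plane be z = a·E + b·N + c.
Pit 2−Pit 1: 155a − 7b = −50.3;  Pit 3−Pit 1: 143a + 146b = 83.6.
Solving gives a = −0.28601, b = 0.85273.
|∇z| = √(a²+b²) = 0.89942, so dip δ = arctan(0.89942) = 41.97°.
True thickness = vertical thickness × cos δ = 38 × cos 41.97° = 28.25 ft.

28.25 ft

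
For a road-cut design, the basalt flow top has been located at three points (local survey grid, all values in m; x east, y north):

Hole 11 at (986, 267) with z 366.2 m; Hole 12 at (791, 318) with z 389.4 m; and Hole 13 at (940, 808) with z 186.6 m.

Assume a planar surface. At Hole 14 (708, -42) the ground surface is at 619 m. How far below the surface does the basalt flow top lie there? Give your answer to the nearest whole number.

86 m

Two edge vectors: Hole 11→Hole 12 = (-195, 51, 23.2), Hole 11→Hole 13 = (-46, 541, -179.6).
Normal n = (Hole 11→Hole 12) × (Hole 11→Hole 13) = (-21710.8, -36089.2, -103149).
So ∂z/∂x = −n_x/n_z = −0.21048 and ∂z/∂y = −n_y/n_z = −0.34987.
Intercept c from Hole 11: 366.2 + 207.53 + 93.42 = 667.15.
At (708, -42): z_contact = −149.0 + 14.7 + 667.15 = 532.8 m.
Depth below ground = 619 − 532.8 = 86 m.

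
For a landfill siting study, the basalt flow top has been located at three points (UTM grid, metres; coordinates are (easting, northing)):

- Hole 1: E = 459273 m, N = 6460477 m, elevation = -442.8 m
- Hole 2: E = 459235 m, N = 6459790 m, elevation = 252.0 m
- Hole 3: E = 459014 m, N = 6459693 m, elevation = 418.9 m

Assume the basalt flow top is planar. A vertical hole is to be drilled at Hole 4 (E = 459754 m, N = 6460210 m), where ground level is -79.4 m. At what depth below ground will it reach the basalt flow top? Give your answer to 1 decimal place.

251.5 m

Let the plane be z = a·E + b·N + c.
Hole 2−Hole 1: −38a − 687b = 694.8;  Hole 3−Hole 1: −259a − 784b = 861.7.
Solving gives a = −0.319052119, b = −0.993705996.
Then c = -442.8 − a·459273 − b·6460477 = 6565903.96.
At (459754, 6460210): z_contact = −146685.49 − 6419549.41 + 6565903.96 = -330.94 m.
Depth below ground = -79.4 − (-330.94) = 251.5 m.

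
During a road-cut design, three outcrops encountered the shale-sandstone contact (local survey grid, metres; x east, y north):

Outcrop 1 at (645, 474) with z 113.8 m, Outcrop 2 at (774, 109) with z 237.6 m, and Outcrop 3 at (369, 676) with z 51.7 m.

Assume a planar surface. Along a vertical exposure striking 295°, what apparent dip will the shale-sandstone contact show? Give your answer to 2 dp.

Let the plane be z = a·x + b·y + c.
Outcrop 2−Outcrop 1: 129a − 365b = 123.8;  Outcrop 3−Outcrop 1: −276a + 202b = −62.1.
Solving gives a = −0.03135, b = −0.35026.
Unit vector along 295° is (sin 295°, cos 295°) = (-0.9063, 0.4226).
Slope in that direction = a·(-0.9063) + b·(0.4226) = −0.11961.
Apparent dip = arctan|0.11961| = 6.82° (true dip is 19.4°, so apparent ≤ true as expected).

6.82°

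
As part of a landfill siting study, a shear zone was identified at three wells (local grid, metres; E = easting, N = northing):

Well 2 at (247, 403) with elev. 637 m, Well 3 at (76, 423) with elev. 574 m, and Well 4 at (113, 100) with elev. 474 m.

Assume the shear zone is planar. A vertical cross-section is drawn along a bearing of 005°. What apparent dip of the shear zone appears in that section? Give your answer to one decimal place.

Two edge vectors: Well 2→Well 3 = (-171, 20, -63), Well 2→Well 4 = (-134, -303, -163).
Normal n = (Well 2→Well 3) × (Well 2→Well 4) = (-22349, -19431, 54493).
So ∂z/∂E = −n_x/n_z = 0.41013 and ∂z/∂N = −n_y/n_z = 0.35658.
Unit vector along 005° is (sin 5°, cos 5°) = (0.0872, 0.9962).
Slope in that direction = a·(0.0872) + b·(0.9962) = 0.39097.
Apparent dip = arctan|0.39097| = 21.4° (true dip is 28.5°, so apparent ≤ true as expected).

21.4°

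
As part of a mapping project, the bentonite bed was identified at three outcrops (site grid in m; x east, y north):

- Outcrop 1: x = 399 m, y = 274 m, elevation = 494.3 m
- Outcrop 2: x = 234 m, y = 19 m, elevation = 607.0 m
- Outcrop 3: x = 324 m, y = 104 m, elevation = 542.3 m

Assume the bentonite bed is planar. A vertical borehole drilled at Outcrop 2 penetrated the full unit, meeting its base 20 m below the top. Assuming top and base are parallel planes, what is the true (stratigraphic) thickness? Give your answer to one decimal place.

Let the plane be z = a·x + b·y + c.
Outcrop 2−Outcrop 1: −165a − 255b = 112.7;  Outcrop 3−Outcrop 1: −75a − 170b = 48.
Solving gives a = −0.77524, b = 0.05966.
|∇z| = √(a²+b²) = 0.77753, so dip δ = arctan(0.77753) = 37.87°.
True thickness = vertical thickness × cos δ = 20 × cos 37.87° = 15.8 m.

15.8 m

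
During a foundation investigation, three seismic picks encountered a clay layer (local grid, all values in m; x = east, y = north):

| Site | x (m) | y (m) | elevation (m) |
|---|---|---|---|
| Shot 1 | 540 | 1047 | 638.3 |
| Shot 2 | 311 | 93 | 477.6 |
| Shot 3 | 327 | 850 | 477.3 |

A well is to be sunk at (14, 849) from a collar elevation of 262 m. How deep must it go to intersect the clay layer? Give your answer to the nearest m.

26 m

Two edge vectors: Shot 1→Shot 2 = (-229, -954, -160.7), Shot 1→Shot 3 = (-213, -197, -161).
Normal n = (Shot 1→Shot 2) × (Shot 1→Shot 3) = (121936.1, -2639.9, -158089).
So ∂z/∂x = −n_x/n_z = 0.77131 and ∂z/∂y = −n_y/n_z = −0.01670.
Intercept c from Shot 1: 638.3 − 416.51 + 17.48 = 239.27.
At (14, 849): z_contact = 10.8 − 14.2 + 239.27 = 235.9 m.
Depth below ground = 262 − 235.9 = 26 m.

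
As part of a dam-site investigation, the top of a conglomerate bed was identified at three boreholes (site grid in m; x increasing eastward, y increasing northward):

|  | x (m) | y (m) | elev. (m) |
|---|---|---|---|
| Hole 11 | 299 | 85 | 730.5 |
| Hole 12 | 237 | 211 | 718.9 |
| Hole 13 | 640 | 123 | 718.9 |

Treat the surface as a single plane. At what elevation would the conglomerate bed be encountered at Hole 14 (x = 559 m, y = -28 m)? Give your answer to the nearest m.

736 m

Let the plane be z = a·x + b·y + c.
Hole 12−Hole 11: −62a + 126b = −11.6;  Hole 13−Hole 11: 341a + 38b = −11.6.
Solving gives a = −0.02252, b = −0.10315.
Then c = 730.5 − a·299 − b·85 = 746.00.
At (559, -28): z = −12.6 + 2.9 + 746.00 = 736.3 m.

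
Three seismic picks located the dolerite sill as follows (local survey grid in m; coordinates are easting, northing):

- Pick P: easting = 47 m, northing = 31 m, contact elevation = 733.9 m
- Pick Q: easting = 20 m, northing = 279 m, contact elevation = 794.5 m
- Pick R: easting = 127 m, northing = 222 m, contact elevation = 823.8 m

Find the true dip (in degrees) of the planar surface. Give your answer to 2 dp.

27.40°

Two edge vectors: Pick P→Pick Q = (-27, 248, 60.6), Pick P→Pick R = (80, 191, 89.9).
Normal n = (Pick P→Pick Q) × (Pick P→Pick R) = (10720.6, 7275.3, -24997).
So ∂z/∂easting = −n_x/n_z = 0.42888 and ∂z/∂northing = −n_y/n_z = 0.29105.
Gradient magnitude |∇z| = √(a² + b²) = √(0.18393 + 0.08471) = 0.51831.
True dip = arctan(0.51831) = 27.40°, dipping toward SW (azimuth ≈ 236°).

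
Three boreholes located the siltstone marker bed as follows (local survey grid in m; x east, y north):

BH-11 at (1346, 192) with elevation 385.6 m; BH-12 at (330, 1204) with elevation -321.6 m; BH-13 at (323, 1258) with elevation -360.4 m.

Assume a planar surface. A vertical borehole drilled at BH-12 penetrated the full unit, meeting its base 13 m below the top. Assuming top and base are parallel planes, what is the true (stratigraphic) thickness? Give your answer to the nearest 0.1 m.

10.5 m

Two edge vectors: BH-11→BH-12 = (-1016, 1012, -707.2), BH-11→BH-13 = (-1023, 1066, -746).
Normal n = (BH-11→BH-12) × (BH-11→BH-13) = (-1076.8, -34470.4, -47780).
So ∂z/∂x = −n_x/n_z = −0.02254 and ∂z/∂y = −n_y/n_z = −0.72144.
|∇z| = √(a²+b²) = 0.72179, so dip δ = arctan(0.72179) = 35.82°.
True thickness = vertical thickness × cos δ = 13 × cos 35.82° = 10.5 m.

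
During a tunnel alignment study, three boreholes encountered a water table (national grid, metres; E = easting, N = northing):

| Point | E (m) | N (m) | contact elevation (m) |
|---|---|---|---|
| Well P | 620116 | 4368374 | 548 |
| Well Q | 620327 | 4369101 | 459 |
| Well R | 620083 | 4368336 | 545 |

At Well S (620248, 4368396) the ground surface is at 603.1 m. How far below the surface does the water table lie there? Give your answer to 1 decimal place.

Two edge vectors: Well P→Well Q = (211, 727, -89), Well P→Well R = (-33, -38, -3).
Normal n = (Well P→Well Q) × (Well P→Well R) = (-5563, 3570, 15973).
So ∂z/∂E = −n_x/n_z = 0.348275214 and ∂z/∂N = −n_y/n_z = −0.223502160.
Intercept c from Well P: 548 − 215971.03 + 976341.02 = 760917.99.
At (620248, 4368396): z_contact = 216017.01 − 976345.94 + 760917.99 = 589.06 m.
Depth below ground = 603.1 − 589.06 = 14.0 m.

14.0 m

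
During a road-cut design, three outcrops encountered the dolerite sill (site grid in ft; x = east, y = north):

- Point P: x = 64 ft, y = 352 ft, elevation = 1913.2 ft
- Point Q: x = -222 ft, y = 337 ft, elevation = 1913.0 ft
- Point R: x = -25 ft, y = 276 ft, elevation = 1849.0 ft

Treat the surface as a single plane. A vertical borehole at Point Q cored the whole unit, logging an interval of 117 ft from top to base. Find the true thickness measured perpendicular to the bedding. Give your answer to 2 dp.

86.95 ft

Two edge vectors: Point P→Point Q = (-286, -15, -0.2), Point P→Point R = (-89, -76, -64.2).
Normal n = (Point P→Point Q) × (Point P→Point R) = (947.8, -18343.4, 20401).
So ∂z/∂x = −n_x/n_z = −0.04646 and ∂z/∂y = −n_y/n_z = 0.89914.
|∇z| = √(a²+b²) = 0.90034, so dip δ = arctan(0.90034) = 42.00°.
True thickness = vertical thickness × cos δ = 117 × cos 42.00° = 86.95 ft.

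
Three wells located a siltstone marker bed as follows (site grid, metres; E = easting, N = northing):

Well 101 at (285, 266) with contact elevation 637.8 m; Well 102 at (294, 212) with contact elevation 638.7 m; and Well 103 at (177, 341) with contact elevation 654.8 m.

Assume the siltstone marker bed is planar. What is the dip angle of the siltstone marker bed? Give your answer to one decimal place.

Two edge vectors: Well 101→Well 102 = (9, -54, 0.9), Well 101→Well 103 = (-108, 75, 17).
Normal n = (Well 101→Well 102) × (Well 101→Well 103) = (-985.5, -250.2, -5157).
So ∂z/∂E = −n_x/n_z = −0.19110 and ∂z/∂N = −n_y/n_z = −0.04852.
Gradient magnitude |∇z| = √(a² + b²) = √(0.03652 + 0.00235) = 0.19716.
True dip = arctan(0.19716) = 11.2°, dipping toward ENE (azimuth ≈ 076°).

11.2°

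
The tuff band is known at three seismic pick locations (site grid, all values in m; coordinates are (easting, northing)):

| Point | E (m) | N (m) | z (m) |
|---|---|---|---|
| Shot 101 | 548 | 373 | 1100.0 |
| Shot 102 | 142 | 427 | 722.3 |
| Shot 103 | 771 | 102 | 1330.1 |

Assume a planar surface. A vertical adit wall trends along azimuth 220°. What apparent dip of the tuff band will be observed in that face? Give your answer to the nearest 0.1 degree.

27.4°

Let the plane be z = a·E + b·N + c.
Shot 102−Shot 101: −406a + 54b = −377.7;  Shot 103−Shot 101: 223a − 271b = 230.1.
Solving gives a = 0.91782, b = −0.09383.
Unit vector along 220° is (sin 220°, cos 220°) = (-0.6428, -0.7660).
Slope in that direction = a·(-0.6428) + b·(-0.7660) = −0.51809.
Apparent dip = arctan|0.51809| = 27.4° (true dip is 42.7°, so apparent ≤ true as expected).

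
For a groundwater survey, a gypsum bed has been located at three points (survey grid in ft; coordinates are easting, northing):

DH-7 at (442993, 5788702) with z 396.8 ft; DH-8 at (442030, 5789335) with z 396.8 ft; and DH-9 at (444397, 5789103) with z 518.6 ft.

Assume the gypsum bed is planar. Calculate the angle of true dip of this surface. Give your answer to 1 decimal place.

Let the plane be z = a·easting + b·northing + c.
DH-8−DH-7: −963a + 633b = 0;  DH-9−DH-7: 1404a + 401b = 121.8.
Solving gives a = 0.06048, b = 0.09200.
Gradient magnitude |∇z| = √(a² + b²) = √(0.00366 + 0.00846) = 0.11010.
True dip = arctan(0.11010) = 6.3°, dipping toward SSW (azimuth ≈ 213°).

6.3°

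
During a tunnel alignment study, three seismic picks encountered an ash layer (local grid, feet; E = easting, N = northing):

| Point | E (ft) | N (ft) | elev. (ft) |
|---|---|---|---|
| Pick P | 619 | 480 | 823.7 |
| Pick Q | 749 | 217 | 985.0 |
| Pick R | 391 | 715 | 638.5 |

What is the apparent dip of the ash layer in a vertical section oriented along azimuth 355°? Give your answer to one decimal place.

24.8°

Two edge vectors: Pick P→Pick Q = (130, -263, 161.3), Pick P→Pick R = (-228, 235, -185.2).
Normal n = (Pick P→Pick Q) × (Pick P→Pick R) = (10802.1, -12700.4, -29414).
So ∂z/∂E = −n_x/n_z = 0.36724 and ∂z/∂N = −n_y/n_z = −0.43178.
Unit vector along 355° is (sin 355°, cos 355°) = (-0.0872, 0.9962).
Slope in that direction = a·(-0.0872) + b·(0.9962) = −0.46215.
Apparent dip = arctan|0.46215| = 24.8° (true dip is 29.5°, so apparent ≤ true as expected).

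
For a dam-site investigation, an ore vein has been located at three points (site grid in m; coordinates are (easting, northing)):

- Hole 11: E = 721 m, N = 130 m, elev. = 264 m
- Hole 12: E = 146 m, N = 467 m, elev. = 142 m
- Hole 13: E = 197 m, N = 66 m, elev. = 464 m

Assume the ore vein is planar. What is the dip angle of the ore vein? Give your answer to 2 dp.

Two edge vectors: Hole 11→Hole 12 = (-575, 337, -122), Hole 11→Hole 13 = (-524, -64, 200).
Normal n = (Hole 11→Hole 12) × (Hole 11→Hole 13) = (59592, 178928, 213388).
So ∂z/∂E = −n_x/n_z = −0.27927 and ∂z/∂N = −n_y/n_z = −0.83851.
Gradient magnitude |∇z| = √(a² + b²) = √(0.07799 + 0.70310) = 0.88379.
True dip = arctan(0.88379) = 41.47°, dipping toward NNE (azimuth ≈ 018°).

41.47°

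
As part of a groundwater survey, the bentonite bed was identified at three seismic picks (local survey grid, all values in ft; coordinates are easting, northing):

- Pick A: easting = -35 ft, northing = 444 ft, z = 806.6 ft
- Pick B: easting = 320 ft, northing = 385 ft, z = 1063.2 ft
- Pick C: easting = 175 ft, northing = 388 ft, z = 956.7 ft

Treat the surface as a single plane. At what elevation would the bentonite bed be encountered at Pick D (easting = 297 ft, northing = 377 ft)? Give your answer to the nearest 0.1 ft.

1045.6 ft

Let the plane be z = a·easting + b·northing + c.
Pick B−Pick A: 355a − 59b = 256.6;  Pick C−Pick A: 210a − 56b = 150.1.
Solving gives a = 0.73614, b = 0.08017.
Then c = 806.6 − a·-35 − b·444 = 796.77.
At (297, 377): z = 218.6 + 30.2 + 796.77 = 1045.6 ft.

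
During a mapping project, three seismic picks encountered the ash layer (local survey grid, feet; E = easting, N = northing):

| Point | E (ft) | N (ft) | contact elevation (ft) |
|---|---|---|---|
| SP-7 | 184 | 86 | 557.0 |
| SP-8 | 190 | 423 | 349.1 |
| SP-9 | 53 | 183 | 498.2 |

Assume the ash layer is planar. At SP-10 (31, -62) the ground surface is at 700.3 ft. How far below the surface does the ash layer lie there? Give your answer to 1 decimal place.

Let the plane be z = a·E + b·N + c.
SP-8−SP-7: 6a + 337b = −207.9;  SP-9−SP-7: −131a + 97b = −58.8.
Solving gives a = −0.00784, b = −0.61677.
Then c = 557 − a·184 − b·86 = 611.49.
At (31, -62): z_contact = −0.24 + 38.24 + 611.49 = 649.48 ft.
Depth below ground = 700.3 − 649.48 = 50.8 ft.

50.8 ft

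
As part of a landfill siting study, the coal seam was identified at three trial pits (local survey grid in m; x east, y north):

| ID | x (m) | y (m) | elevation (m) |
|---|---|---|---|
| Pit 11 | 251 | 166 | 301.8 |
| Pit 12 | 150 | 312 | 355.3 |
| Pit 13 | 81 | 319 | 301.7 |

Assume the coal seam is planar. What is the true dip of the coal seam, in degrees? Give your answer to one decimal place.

52.6°

Let the plane be z = a·x + b·y + c.
Pit 12−Pit 11: −101a + 146b = 53.5;  Pit 13−Pit 11: −170a + 153b = −0.1.
Solving gives a = 0.87542, b = 0.97204.
Gradient magnitude |∇z| = √(a² + b²) = √(0.76637 + 0.94486) = 1.30814.
True dip = arctan(1.30814) = 52.6°, dipping toward SW (azimuth ≈ 222°).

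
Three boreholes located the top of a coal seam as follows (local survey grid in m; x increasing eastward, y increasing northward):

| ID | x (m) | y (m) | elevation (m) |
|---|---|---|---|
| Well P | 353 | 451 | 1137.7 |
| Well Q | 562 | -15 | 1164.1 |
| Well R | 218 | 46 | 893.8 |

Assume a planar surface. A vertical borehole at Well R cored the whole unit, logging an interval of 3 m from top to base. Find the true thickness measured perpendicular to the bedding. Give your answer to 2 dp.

2.23 m

Two edge vectors: Well P→Well Q = (209, -466, 26.4), Well P→Well R = (-135, -405, -243.9).
Normal n = (Well P→Well Q) × (Well P→Well R) = (124349.4, 47411.1, -147555).
So ∂z/∂x = −n_x/n_z = 0.84273 and ∂z/∂y = −n_y/n_z = 0.32131.
|∇z| = √(a²+b²) = 0.90191, so dip δ = arctan(0.90191) = 42.05°.
True thickness = vertical thickness × cos δ = 3 × cos 42.05° = 2.23 m.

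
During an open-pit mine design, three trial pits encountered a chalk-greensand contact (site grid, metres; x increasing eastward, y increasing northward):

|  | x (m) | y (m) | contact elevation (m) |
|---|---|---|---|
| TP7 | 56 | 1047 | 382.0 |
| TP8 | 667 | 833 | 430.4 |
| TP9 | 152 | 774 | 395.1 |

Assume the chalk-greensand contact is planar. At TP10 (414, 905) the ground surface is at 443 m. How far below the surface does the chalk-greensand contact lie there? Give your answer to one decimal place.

32.3 m

Two edge vectors: TP7→TP8 = (611, -214, 48.4), TP7→TP9 = (96, -273, 13.1).
Normal n = (TP7→TP8) × (TP7→TP9) = (10409.8, -3357.7, -146259).
So ∂z/∂x = −n_x/n_z = 0.071174 and ∂z/∂y = −n_y/n_z = −0.022957.
Intercept c from TP7: 382 − 3.99 + 24.04 = 402.05.
At (414, 905): z_contact = 29.47 − 20.78 + 402.05 = 410.74 m.
Depth below ground = 443 − 410.74 = 32.3 m.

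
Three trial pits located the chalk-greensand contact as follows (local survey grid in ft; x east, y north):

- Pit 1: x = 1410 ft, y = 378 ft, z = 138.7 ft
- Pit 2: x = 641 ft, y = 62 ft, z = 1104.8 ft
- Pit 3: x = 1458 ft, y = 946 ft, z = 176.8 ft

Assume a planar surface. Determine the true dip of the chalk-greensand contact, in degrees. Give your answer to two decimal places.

Let the plane be z = a·x + b·y + c.
Pit 2−Pit 1: −769a − 316b = 966.1;  Pit 3−Pit 1: 48a + 568b = 38.1.
Solving gives a = −1.33006, b = 0.17948.
Gradient magnitude |∇z| = √(a² + b²) = √(1.76905 + 0.03221) = 1.34211.
True dip = arctan(1.34211) = 53.31°, dipping toward E (azimuth ≈ 098°).

53.31°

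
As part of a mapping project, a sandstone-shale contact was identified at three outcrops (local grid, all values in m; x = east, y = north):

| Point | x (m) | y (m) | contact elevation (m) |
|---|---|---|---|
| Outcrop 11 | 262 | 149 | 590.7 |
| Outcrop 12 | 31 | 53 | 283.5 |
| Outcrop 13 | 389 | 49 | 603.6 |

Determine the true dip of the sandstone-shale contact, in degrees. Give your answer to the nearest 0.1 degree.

53.8°

Two edge vectors: Outcrop 11→Outcrop 12 = (-231, -96, -307.2), Outcrop 11→Outcrop 13 = (127, -100, 12.9).
Normal n = (Outcrop 11→Outcrop 12) × (Outcrop 11→Outcrop 13) = (-31958.4, -36034.5, 35292).
So ∂z/∂x = −n_x/n_z = 0.90554 and ∂z/∂y = −n_y/n_z = 1.02104.
Gradient magnitude |∇z| = √(a² + b²) = √(0.82001 + 1.04252) = 1.36474.
True dip = arctan(1.36474) = 53.8°, dipping toward SW (azimuth ≈ 222°).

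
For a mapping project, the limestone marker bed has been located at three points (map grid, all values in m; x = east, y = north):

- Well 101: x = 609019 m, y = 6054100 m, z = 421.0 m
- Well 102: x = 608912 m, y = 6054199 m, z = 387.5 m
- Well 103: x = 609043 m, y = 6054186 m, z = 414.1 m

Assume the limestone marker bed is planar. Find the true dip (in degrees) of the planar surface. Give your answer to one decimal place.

13.1°

Two edge vectors: Well 101→Well 102 = (-107, 99, -33.5), Well 101→Well 103 = (24, 86, -6.9).
Normal n = (Well 101→Well 102) × (Well 101→Well 103) = (2197.9, -1542.3, -11578).
So ∂z/∂x = −n_x/n_z = 0.18983 and ∂z/∂y = −n_y/n_z = −0.13321.
Gradient magnitude |∇z| = √(a² + b²) = √(0.03604 + 0.01774) = 0.23191.
True dip = arctan(0.23191) = 13.1°, dipping toward NW (azimuth ≈ 305°).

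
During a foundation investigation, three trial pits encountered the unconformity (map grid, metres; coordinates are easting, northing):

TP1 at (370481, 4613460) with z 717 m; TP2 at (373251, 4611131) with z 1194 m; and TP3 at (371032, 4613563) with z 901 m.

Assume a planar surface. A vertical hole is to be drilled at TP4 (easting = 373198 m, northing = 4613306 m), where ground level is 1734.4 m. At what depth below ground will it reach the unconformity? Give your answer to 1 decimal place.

214.3 m

Let the plane be z = a·easting + b·northing + c.
TP2−TP1: 2770a − 2329b = 477;  TP3−TP1: 551a + 103b = 184.
Solving gives a = 0.304520177, b = 0.157372645.
Then c = 717 − a·370481 − b·4613460 = −838134.34.
At (373198, 4613306): z_contact = 113646.32 + 726008.17 − 838134.34 = 1520.15 m.
Depth below ground = 1734.4 − 1520.15 = 214.3 m.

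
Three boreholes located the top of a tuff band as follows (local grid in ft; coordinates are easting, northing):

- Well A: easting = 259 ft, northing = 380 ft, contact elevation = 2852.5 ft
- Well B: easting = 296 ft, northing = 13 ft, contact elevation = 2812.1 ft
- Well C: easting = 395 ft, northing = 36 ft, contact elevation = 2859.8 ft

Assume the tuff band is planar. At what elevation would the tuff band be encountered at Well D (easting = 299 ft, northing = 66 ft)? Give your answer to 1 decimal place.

2821.7 ft

Let the plane be z = a·easting + b·northing + c.
Well B−Well A: 37a − 367b = −40.4;  Well C−Well A: 136a − 344b = 7.3.
Solving gives a = 0.44580, b = 0.15503.
Then c = 2852.5 − a·259 − b·380 = 2678.13.
At (299, 66): z = 133.3 + 10.2 + 2678.13 = 2821.7 ft.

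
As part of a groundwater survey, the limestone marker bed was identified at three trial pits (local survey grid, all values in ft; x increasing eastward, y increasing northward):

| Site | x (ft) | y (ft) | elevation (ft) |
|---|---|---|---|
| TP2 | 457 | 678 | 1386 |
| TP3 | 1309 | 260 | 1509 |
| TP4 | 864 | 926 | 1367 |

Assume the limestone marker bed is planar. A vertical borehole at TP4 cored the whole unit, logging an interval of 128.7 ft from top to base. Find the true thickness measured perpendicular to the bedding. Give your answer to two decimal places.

126.59 ft

Let the plane be z = a·x + b·y + c.
TP3−TP2: 852a − 418b = 123;  TP4−TP2: 407a + 248b = −19.
Solving gives a = 0.05915, b = −0.17369.
|∇z| = √(a²+b²) = 0.18349, so dip δ = arctan(0.18349) = 10.40°.
True thickness = vertical thickness × cos δ = 128.7 × cos 10.40° = 126.59 ft.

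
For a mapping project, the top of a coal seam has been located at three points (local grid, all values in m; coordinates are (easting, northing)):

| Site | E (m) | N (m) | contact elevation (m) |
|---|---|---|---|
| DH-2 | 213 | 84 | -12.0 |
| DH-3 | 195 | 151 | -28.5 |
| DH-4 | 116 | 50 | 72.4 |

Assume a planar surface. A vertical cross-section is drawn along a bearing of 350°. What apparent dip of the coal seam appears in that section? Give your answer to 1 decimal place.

Let the plane be z = a·E + b·N + c.
DH-3−DH-2: −18a + 67b = −16.5;  DH-4−DH-2: −97a − 34b = 84.4.
Solving gives a = −0.71633, b = −0.43871.
Unit vector along 350° is (sin 350°, cos 350°) = (-0.1736, 0.9848).
Slope in that direction = a·(-0.1736) + b·(0.9848) = −0.30766.
Apparent dip = arctan|0.30766| = 17.1° (true dip is 40.0°, so apparent ≤ true as expected).

17.1°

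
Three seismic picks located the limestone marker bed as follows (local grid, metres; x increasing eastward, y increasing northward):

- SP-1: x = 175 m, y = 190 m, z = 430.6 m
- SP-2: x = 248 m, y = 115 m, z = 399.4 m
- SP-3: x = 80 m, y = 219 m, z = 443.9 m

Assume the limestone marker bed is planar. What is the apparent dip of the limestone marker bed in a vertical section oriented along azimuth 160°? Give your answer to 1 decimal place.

20.8°

Let the plane be z = a·x + b·y + c.
SP-2−SP-1: 73a − 75b = −31.2;  SP-3−SP-1: −95a + 29b = 13.3.
Solving gives a = −0.01851, b = 0.39798.
Unit vector along 160° is (sin 160°, cos 160°) = (0.3420, -0.9397).
Slope in that direction = a·(0.3420) + b·(-0.9397) = −0.38031.
Apparent dip = arctan|0.38031| = 20.8° (true dip is 21.7°, so apparent ≤ true as expected).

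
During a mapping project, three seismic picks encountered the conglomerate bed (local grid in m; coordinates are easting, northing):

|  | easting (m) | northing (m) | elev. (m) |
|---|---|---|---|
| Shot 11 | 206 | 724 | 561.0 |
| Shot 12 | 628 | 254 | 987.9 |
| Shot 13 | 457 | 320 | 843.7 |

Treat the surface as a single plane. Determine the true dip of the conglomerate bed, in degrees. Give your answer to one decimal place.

38.3°

Let the plane be z = a·easting + b·northing + c.
Shot 12−Shot 11: 422a − 470b = 426.9;  Shot 13−Shot 11: 251a − 404b = 282.7.
Solving gives a = 0.75400, b = −0.23130.
Gradient magnitude |∇z| = √(a² + b²) = √(0.56852 + 0.05350) = 0.78868.
True dip = arctan(0.78868) = 38.3°, dipping toward WNW (azimuth ≈ 287°).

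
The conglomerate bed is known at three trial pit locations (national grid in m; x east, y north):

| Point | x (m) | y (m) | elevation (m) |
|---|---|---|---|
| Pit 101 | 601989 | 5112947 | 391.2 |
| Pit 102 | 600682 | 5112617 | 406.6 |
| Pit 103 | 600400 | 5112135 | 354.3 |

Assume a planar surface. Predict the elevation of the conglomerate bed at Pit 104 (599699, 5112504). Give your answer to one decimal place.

436.5 m

Two edge vectors: Pit 101→Pit 102 = (-1307, -330, 15.4), Pit 101→Pit 103 = (-1589, -812, -36.9).
Normal n = (Pit 101→Pit 102) × (Pit 101→Pit 103) = (24681.8, -72698.9, 536914).
So ∂z/∂x = −n_x/n_z = −0.045969746 and ∂z/∂y = −n_y/n_z = 0.135401386.
Intercept c from Pit 101: 391.2 + 27673.28 − 692300.11 = −664235.63.
At (599699, 5112504): z = −27568.0 + 692240.1 − 664235.63 = 436.5 m.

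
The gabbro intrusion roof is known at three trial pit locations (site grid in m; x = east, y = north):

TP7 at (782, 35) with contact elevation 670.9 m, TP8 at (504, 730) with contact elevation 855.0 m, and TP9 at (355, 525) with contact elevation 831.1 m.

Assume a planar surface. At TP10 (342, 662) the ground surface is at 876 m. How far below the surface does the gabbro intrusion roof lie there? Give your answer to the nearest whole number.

14 m

Two edge vectors: TP7→TP8 = (-278, 695, 184.1), TP7→TP9 = (-427, 490, 160.2).
Normal n = (TP7→TP8) × (TP7→TP9) = (21130, -34075.1, 160545).
So ∂z/∂x = −n_x/n_z = −0.13161 and ∂z/∂y = −n_y/n_z = 0.21225.
Intercept c from TP7: 670.9 + 102.92 − 7.43 = 766.39.
At (342, 662): z_contact = −45.0 + 140.5 + 766.39 = 861.9 m.
Depth below ground = 876 − 861.9 = 14 m.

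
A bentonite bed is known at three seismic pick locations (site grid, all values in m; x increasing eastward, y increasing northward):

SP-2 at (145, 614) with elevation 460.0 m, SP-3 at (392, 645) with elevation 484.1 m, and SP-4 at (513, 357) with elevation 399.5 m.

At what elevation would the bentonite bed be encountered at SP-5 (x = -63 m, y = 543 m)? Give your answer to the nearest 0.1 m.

425.4 m

Two edge vectors: SP-2→SP-3 = (247, 31, 24.1), SP-2→SP-4 = (368, -257, -60.5).
Normal n = (SP-2→SP-3) × (SP-2→SP-4) = (4318.2, 23812.3, -74887).
So ∂z/∂x = −n_x/n_z = 0.05766 and ∂z/∂y = −n_y/n_z = 0.31798.
Intercept c from SP-2: 460 − 8.36 − 195.24 = 256.40.
At (-63, 543): z = −3.6 + 172.7 + 256.40 = 425.4 m.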